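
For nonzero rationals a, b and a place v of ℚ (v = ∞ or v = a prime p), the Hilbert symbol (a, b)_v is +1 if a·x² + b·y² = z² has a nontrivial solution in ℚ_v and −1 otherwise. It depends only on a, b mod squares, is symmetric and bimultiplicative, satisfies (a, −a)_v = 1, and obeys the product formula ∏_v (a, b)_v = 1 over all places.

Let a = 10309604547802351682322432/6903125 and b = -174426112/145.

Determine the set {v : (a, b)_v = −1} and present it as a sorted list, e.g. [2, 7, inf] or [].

Mod squares: a ≡ 196051310, b ≡ -46690. Check v ∈ {∞, 2, 3, 5, 7, 11, 13, 17, 19, 23, 29, 47}.
v=19: a=19^1·(≡10), b=19^0·(≡10) mod 19; (10|19)=-1, (10|19)=-1; (−1)^{1·0·9}·(-1)^0·(-1)^1 = -1.
v=17: a=17^1·(≡4), b=17^0·(≡16) mod 17; (4|17)=+1, (16|17)=+1; (−1)^{1·0·8}·(+1)^0·(+1)^1 = +1.
v=∞: 196051310 > 0 and -46690 < 0  ⇒  (a,b)_∞ = +1.
v=2: v_2(a)=17, v_2(b)=11; units ≡ 7, 7 (mod 8); ε·ε+αω+βω = 1·1+17·0+11·0 ≡ 1  ⇒  (a,b)_2 = -1.
v=7: a=7^3·(≡1), b=7^1·(≡2) mod 7; (1|7)=+1, (2|7)=+1; (−1)^{3·1·3}·(+1)^1·(+1)^3 = -1.
v=5: a=5^-5·(≡3), b=5^-1·(≡2) mod 5; (3|5)=-1, (2|5)=-1; (−1)^{-5·-1·2}·(-1)^-1·(-1)^-5 = +1.
v=23: a=23^3·(≡18), b=23^3·(≡22) mod 23; (18|23)=+1, (22|23)=-1; (−1)^{3·3·11}·(+1)^3·(-1)^3 = +1.
v=11: a=11^2·(≡5), b=11^0·(≡4) mod 11; (5|11)=+1, (4|11)=+1; (−1)^{2·0·5}·(+1)^0·(+1)^2 = +1.
v=29: a=29^3·(≡14), b=29^-1·(≡26) mod 29; (14|29)=-1, (26|29)=-1; (−1)^{3·-1·14}·(-1)^-1·(-1)^3 = +1.
v=13: a=13^3·(≡10), b=13^0·(≡5) mod 13; (10|13)=+1, (5|13)=-1; (−1)^{3·0·6}·(+1)^0·(-1)^3 = -1.
v=47: a=47^-2·(≡15), b=47^0·(≡25) mod 47; (15|47)=-1, (25|47)=+1; (−1)^{-2·0·23}·(-1)^0·(+1)^-2 = +1.
v=3: a=3^2·(≡2), b=3^0·(≡2) mod 3; (2|3)=-1, (2|3)=-1; (−1)^{2·0·1}·(-1)^0·(-1)^2 = +1.
Ram(196051310, -46690) = {2, 7, 13, 19}; no ℚ_2-point on the conic.

[2, 7, 13, 19]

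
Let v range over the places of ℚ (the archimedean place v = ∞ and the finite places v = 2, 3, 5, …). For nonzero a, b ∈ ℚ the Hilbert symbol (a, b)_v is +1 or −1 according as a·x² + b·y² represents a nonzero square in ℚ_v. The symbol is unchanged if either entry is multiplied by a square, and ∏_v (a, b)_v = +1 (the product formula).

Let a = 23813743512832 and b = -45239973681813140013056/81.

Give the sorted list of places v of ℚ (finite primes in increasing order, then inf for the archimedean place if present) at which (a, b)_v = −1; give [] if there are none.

[13, 19, 29, 37]

(a, b) ≡ (37, -50141) mod (ℚ^×)²; places V = {2, 3, 7, 13, 19, 29, 37, ∞}.
(a,b)_7: α=2, u≡4; β=3, v≡6 (mod 7); (4|7)=+1, (6|7)=-1; sign (−1)^0·+1^3·-1^2 = +1.
(a,b)_19: α=2, u≡2; β=3, v≡13 (mod 19); (2|19)=-1, (13|19)=-1; sign (−1)^0·-1^3·-1^2 = -1.
(a,b)_29: α=2, u≡3; β=3, v≡10 (mod 29); (3|29)=-1, (10|29)=-1; sign (−1)^0·-1^3·-1^2 = -1.
(a,b)_3: α=0, u≡1; β=-4, v≡1 (mod 3); (1|3)=+1, (1|3)=+1; sign (−1)^0·+1^-4·+1^0 = +1.
(a,b)_13: α=2, u≡11; β=3, v≡10 (mod 13); (11|13)=-1, (10|13)=+1; sign (−1)^0·-1^3·+1^2 = -1.
(a,b)_2: α=8, β=18; u≡5, v≡3 (mod 8); ε(u)ε(v)=0·1, αω(v)=8·1, βω(u)=18·1; sum ≡ 0  ⇒  +1.
(a,b)_∞: sgn(37)=+, sgn(-50141)=−, so +1.
(a,b)_37: α=1, u≡3; β=2, v≡15 (mod 37); (3|37)=+1, (15|37)=-1; sign (−1)^0·+1^2·-1^1 = -1.
|Ram(37, -50141)| = 4, even; anisotropic at {13, 19, 29, 37}.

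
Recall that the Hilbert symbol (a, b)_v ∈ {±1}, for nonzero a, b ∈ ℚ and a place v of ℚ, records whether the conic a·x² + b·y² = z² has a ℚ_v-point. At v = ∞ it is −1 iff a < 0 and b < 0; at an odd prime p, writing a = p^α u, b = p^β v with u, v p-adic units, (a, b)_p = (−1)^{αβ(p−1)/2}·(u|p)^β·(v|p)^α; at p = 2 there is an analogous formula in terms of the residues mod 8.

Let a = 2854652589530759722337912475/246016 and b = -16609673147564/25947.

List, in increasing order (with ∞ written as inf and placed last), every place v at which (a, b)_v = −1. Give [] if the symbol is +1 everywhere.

(a, b) ≡ (1517019, -65231817) mod (ℚ^×)²; places V = {2, 3, 5, 7, 19, 23, 29, 31, 43, 47, 53, ∞}.
(a,b)_31: α=-2, u≡24; β=-2, v≡15 (mod 31); (24|31)=-1, (15|31)=-1; sign (−1)^0·-1^-2·-1^-2 = +1.
(a,b)_47: α=3, u≡30; β=1, v≡33 (mod 47); (30|47)=-1, (33|47)=-1; sign (−1)^1·-1^1·-1^3 = -1.
(a,b)_2: α=-8, β=2; u≡3, v≡7 (mod 8); ε(u)ε(v)=1·1, αω(v)=-8·0, βω(u)=2·1; sum ≡ 1  ⇒  -1.
(a,b)_43: α=2, u≡27; β=1, v≡38 (mod 43); (27|43)=-1, (38|43)=+1; sign (−1)^0·-1^1·+1^2 = -1.
(a,b)_23: α=0, u≡4; β=2, v≡2 (mod 23); (4|23)=+1, (2|23)=+1; sign (−1)^0·+1^2·+1^0 = +1.
(a,b)_∞: sgn(1517019)=+, sgn(-65231817)=−, so +1.
(a,b)_3: α=3, u≡2; β=-3, v≡1 (mod 3); (2|3)=-1, (1|3)=+1; sign (−1)^1·-1^-3·+1^3 = +1.
(a,b)_5: α=2, u≡4; β=0, v≡3 (mod 5); (4|5)=+1, (3|5)=-1; sign (−1)^0·+1^0·-1^2 = +1.
(a,b)_53: α=3, u≡35; β=1, v≡31 (mod 53); (35|53)=-1, (31|53)=-1; sign (−1)^0·-1^1·-1^3 = +1.
(a,b)_29: α=3, u≡28; β=1, v≡21 (mod 29); (28|29)=+1, (21|29)=-1; sign (−1)^0·+1^1·-1^3 = -1.
(a,b)_7: α=5, u≡2; β=1, v≡3 (mod 7); (2|7)=+1, (3|7)=-1; sign (−1)^1·+1^1·-1^5 = +1.
(a,b)_19: α=2, u≡13; β=2, v≡16 (mod 19); (13|19)=-1, (16|19)=+1; sign (−1)^0·-1^2·+1^2 = +1.
|Ram(1517019, -65231817)| = 4, even; anisotropic at {2, 29, 43, 47}.

[2, 29, 43, 47]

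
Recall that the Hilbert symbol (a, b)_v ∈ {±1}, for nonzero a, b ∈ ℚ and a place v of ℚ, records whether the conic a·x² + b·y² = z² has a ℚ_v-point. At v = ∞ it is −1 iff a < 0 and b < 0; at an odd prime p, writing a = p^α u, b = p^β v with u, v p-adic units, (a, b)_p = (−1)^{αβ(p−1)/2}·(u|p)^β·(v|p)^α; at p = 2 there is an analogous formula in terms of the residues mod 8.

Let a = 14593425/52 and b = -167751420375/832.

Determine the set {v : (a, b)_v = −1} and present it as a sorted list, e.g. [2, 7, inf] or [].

[3, 11]

Mod squares: a ≡ 429, b ≡ -40755. Check v ∈ {∞, 2, 3, 5, 7, 11, 13, 19}.
v=2: v_2(a)=-2, v_2(b)=-6; units ≡ 5, 5 (mod 8); ε·ε+αω+βω = 0·0+-2·1+-6·1 ≡ 0  ⇒  (a,b)_2 = +1.
v=13: a=13^-1·(≡7), b=13^-1·(≡6) mod 13; (7|13)=-1, (6|13)=-1; (−1)^{-1·-1·6}·(-1)^-1·(-1)^-1 = +1.
v=7: a=7^2·(≡1), b=7^2·(≡3) mod 7; (1|7)=+1, (3|7)=-1; (−1)^{2·2·3}·(+1)^2·(-1)^2 = +1.
v=∞: 429 > 0 and -40755 < 0  ⇒  (a,b)_∞ = +1.
v=3: a=3^1·(≡2), b=3^1·(≡2) mod 3; (2|3)=-1, (2|3)=-1; (−1)^{1·1·1}·(-1)^1·(-1)^1 = -1.
v=5: a=5^2·(≡1), b=5^3·(≡1) mod 5; (1|5)=+1, (1|5)=+1; (−1)^{2·3·2}·(+1)^3·(+1)^2 = +1.
v=19: a=19^2·(≡9), b=19^3·(≡10) mod 19; (9|19)=+1, (10|19)=-1; (−1)^{2·3·9}·(+1)^3·(-1)^2 = +1.
v=11: a=11^1·(≡8), b=11^3·(≡2) mod 11; (8|11)=-1, (2|11)=-1; (−1)^{1·3·5}·(-1)^3·(-1)^1 = -1.
|Ram(429, -40755)| = 2, even; anisotropic at {3, 11}.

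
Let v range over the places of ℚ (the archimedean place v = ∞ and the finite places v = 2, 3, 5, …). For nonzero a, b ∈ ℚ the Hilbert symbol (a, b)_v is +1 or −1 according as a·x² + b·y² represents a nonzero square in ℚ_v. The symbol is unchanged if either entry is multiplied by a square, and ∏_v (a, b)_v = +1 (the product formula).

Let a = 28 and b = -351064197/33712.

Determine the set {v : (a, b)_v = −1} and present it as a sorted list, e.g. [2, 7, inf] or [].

[7, 43]

(a, b) ≡ (7, -38399) mod (ℚ^×)²; places V = {2, 3, 7, 11, 19, 43, 47, ∞}.
(a,b)_7: α=1, u≡4; β=-2, v≡3 (mod 7); (4|7)=+1, (3|7)=-1; sign (−1)^0·+1^-2·-1^1 = -1.
(a,b)_3: α=0, u≡1; β=2, v≡1 (mod 3); (1|3)=+1, (1|3)=+1; sign (−1)^0·+1^2·+1^0 = +1.
(a,b)_19: α=0, u≡9; β=3, v≡10 (mod 19); (9|19)=+1, (10|19)=-1; sign (−1)^0·+1^3·-1^0 = +1.
(a,b)_11: α=0, u≡6; β=2, v≡10 (mod 11); (6|11)=-1, (10|11)=-1; sign (−1)^0·-1^2·-1^0 = +1.
(a,b)_43: α=0, u≡28; β=-1, v≡23 (mod 43); (28|43)=-1, (23|43)=+1; sign (−1)^0·-1^-1·+1^0 = -1.
(a,b)_47: α=0, u≡28; β=1, v≡38 (mod 47); (28|47)=+1, (38|47)=-1; sign (−1)^0·+1^1·-1^0 = +1.
(a,b)_∞: sgn(7)=+, sgn(-38399)=−, so +1.
(a,b)_2: α=2, β=-4; u≡7, v≡1 (mod 8); ε(u)ε(v)=1·0, αω(v)=2·0, βω(u)=-4·0; sum ≡ 0  ⇒  +1.
(7, -38399 / ℚ) ramifies at {7, 43}: a division algebra.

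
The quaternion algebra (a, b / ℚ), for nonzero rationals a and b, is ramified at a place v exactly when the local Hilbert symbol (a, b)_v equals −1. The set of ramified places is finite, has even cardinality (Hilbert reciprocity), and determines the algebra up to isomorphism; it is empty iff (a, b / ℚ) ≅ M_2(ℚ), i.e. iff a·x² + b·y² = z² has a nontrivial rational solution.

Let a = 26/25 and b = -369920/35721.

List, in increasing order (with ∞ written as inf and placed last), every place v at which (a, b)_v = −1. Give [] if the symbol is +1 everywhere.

[2, 13]

(a, b) ≡ (26, -5) mod (ℚ^×)²; places V = {2, 3, 5, 7, 13, 17, ∞}.
(a,b)_13: α=1, u≡11; β=0, v≡6 (mod 13); (11|13)=-1, (6|13)=-1; sign (−1)^0·-1^0·-1^1 = -1.
(a,b)_7: α=0, u≡3; β=-2, v≡2 (mod 7); (3|7)=-1, (2|7)=+1; sign (−1)^0·-1^-2·+1^0 = +1.
(a,b)_∞: sgn(26)=+, sgn(-5)=−, so +1.
(a,b)_3: α=0, u≡2; β=-6, v≡1 (mod 3); (2|3)=-1, (1|3)=+1; sign (−1)^0·-1^-6·+1^0 = +1.
(a,b)_17: α=0, u≡16; β=2, v≡3 (mod 17); (16|17)=+1, (3|17)=-1; sign (−1)^0·+1^2·-1^0 = +1.
(a,b)_2: α=1, β=8; u≡5, v≡3 (mod 8); ε(u)ε(v)=0·1, αω(v)=1·1, βω(u)=8·1; sum ≡ 1  ⇒  -1.
(a,b)_5: α=-2, u≡1; β=1, v≡1 (mod 5); (1|5)=+1, (1|5)=+1; sign (−1)^0·+1^1·+1^-2 = +1.
|Ram(26, -5)| = 2, even; anisotropic at {2, 13}.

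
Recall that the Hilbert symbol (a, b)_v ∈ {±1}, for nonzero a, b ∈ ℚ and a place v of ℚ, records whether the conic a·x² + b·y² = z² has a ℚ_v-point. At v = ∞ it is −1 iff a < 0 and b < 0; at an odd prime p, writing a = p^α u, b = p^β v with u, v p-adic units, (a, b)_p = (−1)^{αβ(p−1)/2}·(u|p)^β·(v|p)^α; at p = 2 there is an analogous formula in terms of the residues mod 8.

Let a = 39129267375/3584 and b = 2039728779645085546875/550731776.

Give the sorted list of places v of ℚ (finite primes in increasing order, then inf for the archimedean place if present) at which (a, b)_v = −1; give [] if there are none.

(a, b) ≡ (1330, 154) mod (ℚ^×)²; places V = {2, 3, 5, 7, 11, 13, 19, 41, ∞}.
(a,b)_19: α=1, u≡18; β=2, v≡8 (mod 19); (18|19)=-1, (8|19)=-1; sign (−1)^0·-1^2·-1^1 = -1.
(a,b)_13: α=0, u≡9; β=2, v≡7 (mod 13); (9|13)=+1, (7|13)=-1; sign (−1)^0·+1^2·-1^0 = +1.
(a,b)_2: α=-9, β=-15; u≡1, v≡5 (mod 8); ε(u)ε(v)=0·0, αω(v)=-9·1, βω(u)=-15·0; sum ≡ 1  ⇒  -1.
(a,b)_5: α=3, u≡1; β=8, v≡4 (mod 5); (1|5)=+1, (4|5)=+1; sign (−1)^0·+1^8·+1^3 = +1.
(a,b)_∞: sgn(1330)=+, sgn(154)=+, so +1.
(a,b)_7: α=-1, u≡2; β=-5, v≡4 (mod 7); (2|7)=+1, (4|7)=+1; sign (−1)^1·+1^-5·+1^-1 = -1.
(a,b)_11: α=2, u≡7; β=5, v≡9 (mod 11); (7|11)=-1, (9|11)=+1; sign (−1)^0·-1^5·+1^2 = -1.
(a,b)_41: α=2, u≡31; β=0, v≡2 (mod 41); (31|41)=+1, (2|41)=+1; sign (−1)^0·+1^0·+1^2 = +1.
(a,b)_3: α=4, u≡1; β=12, v≡1 (mod 3); (1|3)=+1, (1|3)=+1; sign (−1)^0·+1^12·+1^4 = +1.
(1330, 154 / ℚ) ramifies at {2, 7, 11, 19}: a division algebra.

[2, 7, 11, 19]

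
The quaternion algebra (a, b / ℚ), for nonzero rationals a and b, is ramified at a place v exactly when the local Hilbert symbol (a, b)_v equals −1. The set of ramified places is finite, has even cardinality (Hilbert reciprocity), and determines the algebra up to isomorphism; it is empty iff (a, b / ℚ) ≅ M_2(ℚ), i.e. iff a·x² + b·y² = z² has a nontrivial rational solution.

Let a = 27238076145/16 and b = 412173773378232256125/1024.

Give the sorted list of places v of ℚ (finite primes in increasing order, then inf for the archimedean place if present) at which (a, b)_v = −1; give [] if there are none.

[47, 53]

(a, b) ≡ (6862705, 5) mod (ℚ^×)²; places V = {2, 3, 5, 7, 19, 29, 47, 53, ∞}.
(a,b)_29: α=1, u≡6; β=2, v≡5 (mod 29); (6|29)=+1, (5|29)=+1; sign (−1)^0·+1^2·+1^1 = +1.
(a,b)_2: α=-4, β=-10; u≡1, v≡5 (mod 8); ε(u)ε(v)=0·0, αω(v)=-4·1, βω(u)=-10·0; sum ≡ 0  ⇒  +1.
(a,b)_47: α=1, u≡11; β=2, v≡39 (mod 47); (11|47)=-1, (39|47)=-1; sign (−1)^0·-1^2·-1^1 = -1.
(a,b)_7: α=2, u≡6; β=4, v≡5 (mod 7); (6|7)=-1, (5|7)=-1; sign (−1)^0·-1^4·-1^2 = +1.
(a,b)_5: α=1, u≡4; β=3, v≡1 (mod 5); (4|5)=+1, (1|5)=+1; sign (−1)^0·+1^3·+1^1 = +1.
(a,b)_∞: sgn(6862705)=+, sgn(5)=+, so +1.
(a,b)_53: α=1, u≡11; β=2, v≡33 (mod 53); (11|53)=+1, (33|53)=-1; sign (−1)^0·+1^2·-1^1 = -1.
(a,b)_3: α=4, u≡1; β=6, v≡2 (mod 3); (1|3)=+1, (2|3)=-1; sign (−1)^0·+1^6·-1^4 = +1.
(a,b)_19: α=1, u≡16; β=2, v≡6 (mod 19); (16|19)=+1, (6|19)=+1; sign (−1)^0·+1^2·+1^1 = +1.
(6862705, 5 / ℚ) ramifies at {47, 53}: a division algebra.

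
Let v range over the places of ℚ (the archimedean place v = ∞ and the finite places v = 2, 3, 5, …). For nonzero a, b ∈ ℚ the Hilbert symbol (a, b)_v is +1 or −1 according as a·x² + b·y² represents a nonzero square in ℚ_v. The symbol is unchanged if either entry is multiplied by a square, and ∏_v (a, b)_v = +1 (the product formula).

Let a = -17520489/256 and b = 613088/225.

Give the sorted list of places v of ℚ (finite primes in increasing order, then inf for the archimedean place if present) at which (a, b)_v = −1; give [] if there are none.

(a, b) ≡ (-39729, 782) mod (ℚ^×)²; places V = {2, 3, 5, 7, 17, 19, 23, 41, ∞}.
(a,b)_17: α=1, u≡8; β=1, v≡6 (mod 17); (8|17)=+1, (6|17)=-1; sign (−1)^0·+1^1·-1^1 = -1.
(a,b)_19: α=1, u≡8; β=0, v≡14 (mod 19); (8|19)=-1, (14|19)=-1; sign (−1)^0·-1^0·-1^1 = -1.
(a,b)_5: α=0, u≡1; β=-2, v≡2 (mod 5); (1|5)=+1, (2|5)=-1; sign (−1)^0·+1^-2·-1^0 = +1.
(a,b)_∞: sgn(-39729)=−, sgn(782)=+, so +1.
(a,b)_41: α=1, u≡26; β=0, v≡11 (mod 41); (26|41)=-1, (11|41)=-1; sign (−1)^0·-1^0·-1^1 = -1.
(a,b)_3: α=3, u≡2; β=-2, v≡2 (mod 3); (2|3)=-1, (2|3)=-1; sign (−1)^0·-1^-2·-1^3 = -1.
(a,b)_23: α=0, u≡20; β=1, v≡14 (mod 23); (20|23)=-1, (14|23)=-1; sign (−1)^0·-1^1·-1^0 = -1.
(a,b)_7: α=2, u≡5; β=2, v≡3 (mod 7); (5|7)=-1, (3|7)=-1; sign (−1)^0·-1^2·-1^2 = +1.
(a,b)_2: α=-8, β=5; u≡7, v≡7 (mod 8); ε(u)ε(v)=1·1, αω(v)=-8·0, βω(u)=5·0; sum ≡ 1  ⇒  -1.
|Ram(-39729, 782)| = 6, even; anisotropic at {2, 3, 17, 19, 23, 41}.

[2, 3, 17, 19, 23, 41]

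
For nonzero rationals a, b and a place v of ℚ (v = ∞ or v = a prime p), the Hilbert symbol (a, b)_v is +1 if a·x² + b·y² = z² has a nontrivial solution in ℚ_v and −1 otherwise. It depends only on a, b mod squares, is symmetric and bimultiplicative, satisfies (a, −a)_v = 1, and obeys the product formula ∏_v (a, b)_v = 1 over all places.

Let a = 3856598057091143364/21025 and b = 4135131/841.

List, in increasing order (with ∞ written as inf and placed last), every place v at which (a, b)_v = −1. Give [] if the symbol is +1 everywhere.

[7, 11, 13, 17]

(a, b) ≡ (4641, 51051) mod (ℚ^×)²; places V = {2, 3, 5, 7, 11, 13, 17, 29, ∞}.
(a,b)_3: α=1, u≡2; β=5, v≡1 (mod 3); (2|3)=-1, (1|3)=+1; sign (−1)^1·-1^5·+1^1 = +1.
(a,b)_13: α=3, u≡7; β=1, v≡9 (mod 13); (7|13)=-1, (9|13)=+1; sign (−1)^0·-1^1·+1^3 = -1.
(a,b)_11: α=6, u≡8; β=1, v≡8 (mod 11); (8|11)=-1, (8|11)=-1; sign (−1)^0·-1^1·-1^6 = -1.
(a,b)_29: α=-2, u≡9; β=-2, v≡21 (mod 29); (9|29)=+1, (21|29)=-1; sign (−1)^0·+1^-2·-1^-2 = +1.
(a,b)_∞: sgn(4641)=+, sgn(51051)=+, so +1.
(a,b)_7: α=5, u≡3; β=1, v≡3 (mod 7); (3|7)=-1, (3|7)=-1; sign (−1)^1·-1^1·-1^5 = -1.
(a,b)_17: α=3, u≡15; β=1, v≡3 (mod 17); (15|17)=+1, (3|17)=-1; sign (−1)^0·+1^1·-1^3 = -1.
(a,b)_5: α=-2, u≡4; β=0, v≡1 (mod 5); (4|5)=+1, (1|5)=+1; sign (−1)^0·+1^0·+1^-2 = +1.
(a,b)_2: α=2, β=0; u≡1, v≡3 (mod 8); ε(u)ε(v)=0·1, αω(v)=2·1, βω(u)=0·0; sum ≡ 0  ⇒  +1.
|Ram(4641, 51051)| = 4, even; anisotropic at {7, 11, 13, 17}.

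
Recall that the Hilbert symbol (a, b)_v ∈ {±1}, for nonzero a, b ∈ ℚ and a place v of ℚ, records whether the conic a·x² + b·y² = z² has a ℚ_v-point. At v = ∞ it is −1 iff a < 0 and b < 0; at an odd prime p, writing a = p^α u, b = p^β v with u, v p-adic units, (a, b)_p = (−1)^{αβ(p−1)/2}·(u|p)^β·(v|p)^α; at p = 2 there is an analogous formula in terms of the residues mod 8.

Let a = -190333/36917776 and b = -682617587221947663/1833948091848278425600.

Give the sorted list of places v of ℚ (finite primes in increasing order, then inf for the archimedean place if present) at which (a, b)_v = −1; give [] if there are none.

[13, inf]

(a, b) ≡ (-13, -143) mod (ℚ^×)²; places V = {2, 3, 5, 7, 11, 13, 29, 31, ∞}.
(a,b)_2: α=-4, β=-14; u≡3, v≡1 (mod 8); ε(u)ε(v)=1·0, αω(v)=-4·0, βω(u)=-14·1; sum ≡ 0  ⇒  +1.
(a,b)_∞: sgn(-13)=−, sgn(-143)=−, so -1.
(a,b)_7: α=-4, u≡1; β=-8, v≡1 (mod 7); (1|7)=+1, (1|7)=+1; sign (−1)^0·+1^-8·+1^-4 = +1.
(a,b)_31: α=-2, u≡1; β=-4, v≡3 (mod 31); (1|31)=+1, (3|31)=-1; sign (−1)^0·+1^-4·-1^-2 = +1.
(a,b)_29: α=0, u≡5; β=-2, v≡17 (mod 29); (5|29)=+1, (17|29)=-1; sign (−1)^0·+1^-2·-1^0 = +1.
(a,b)_3: α=0, u≡2; β=2, v≡1 (mod 3); (2|3)=-1, (1|3)=+1; sign (−1)^0·-1^2·+1^0 = +1.
(a,b)_5: α=0, u≡2; β=-2, v≡3 (mod 5); (2|5)=-1, (3|5)=-1; sign (−1)^0·-1^-2·-1^0 = +1.
(a,b)_13: α=1, u≡3; β=3, v≡2 (mod 13); (3|13)=+1, (2|13)=-1; sign (−1)^0·+1^3·-1^1 = -1.
(a,b)_11: α=4, u≡4; β=13, v≡3 (mod 11); (4|11)=+1, (3|11)=+1; sign (−1)^0·+1^13·+1^4 = +1.
(-13, -143 / ℚ) ramifies at {13, ∞}: a division algebra.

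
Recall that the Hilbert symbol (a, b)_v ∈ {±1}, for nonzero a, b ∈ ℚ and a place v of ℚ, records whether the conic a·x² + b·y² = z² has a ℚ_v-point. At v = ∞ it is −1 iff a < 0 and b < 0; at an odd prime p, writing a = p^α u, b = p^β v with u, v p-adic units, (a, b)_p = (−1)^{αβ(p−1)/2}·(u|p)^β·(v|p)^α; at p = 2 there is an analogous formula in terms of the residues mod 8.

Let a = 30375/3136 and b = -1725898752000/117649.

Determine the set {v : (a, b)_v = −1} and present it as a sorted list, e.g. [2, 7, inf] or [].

[2, 5]

Mod squares: a ≡ 15, b ≡ -5. Check v ∈ {∞, 2, 3, 5, 7, 17}.
v=5: a=5^3·(≡3), b=5^3·(≡1) mod 5; (3|5)=-1, (1|5)=+1; (−1)^{3·3·2}·(-1)^3·(+1)^3 = -1.
v=2: v_2(a)=-6, v_2(b)=16; units ≡ 7, 3 (mod 8); ε·ε+αω+βω = 1·1+-6·1+16·0 ≡ 1  ⇒  (a,b)_2 = -1.
v=∞: 15 > 0 and -5 < 0  ⇒  (a,b)_∞ = +1.
v=17: a=17^0·(≡8), b=17^2·(≡7) mod 17; (8|17)=+1, (7|17)=-1; (−1)^{0·2·8}·(+1)^2·(-1)^0 = +1.
v=3: a=3^5·(≡2), b=3^6·(≡1) mod 3; (2|3)=-1, (1|3)=+1; (−1)^{5·6·1}·(-1)^6·(+1)^5 = +1.
v=7: a=7^-2·(≡2), b=7^-6·(≡4) mod 7; (2|7)=+1, (4|7)=+1; (−1)^{-2·-6·3}·(+1)^-6·(+1)^-2 = +1.
Ram(15, -5) = {2, 5}; no ℚ_2-point on the conic.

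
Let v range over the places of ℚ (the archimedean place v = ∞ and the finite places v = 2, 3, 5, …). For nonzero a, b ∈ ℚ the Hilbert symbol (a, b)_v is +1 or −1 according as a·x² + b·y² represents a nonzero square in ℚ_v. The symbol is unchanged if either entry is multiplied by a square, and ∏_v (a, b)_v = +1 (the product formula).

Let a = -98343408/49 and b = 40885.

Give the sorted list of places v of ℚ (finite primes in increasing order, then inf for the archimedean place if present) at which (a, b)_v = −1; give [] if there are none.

Mod squares: a ≡ -6146463, b ≡ 40885. Check v ∈ {∞, 2, 3, 5, 7, 13, 17, 29, 31, 37, 43, 53}.
v=3: a=3^1·(≡2), b=3^0·(≡1) mod 3; (2|3)=-1, (1|3)=+1; (−1)^{1·0·1}·(-1)^0·(+1)^1 = +1.
v=7: a=7^-2·(≡5), b=7^0·(≡5) mod 7; (5|7)=-1, (5|7)=-1; (−1)^{-2·0·3}·(-1)^0·(-1)^-2 = +1.
v=43: a=43^1·(≡19), b=43^0·(≡35) mod 43; (19|43)=-1, (35|43)=+1; (−1)^{1·0·21}·(-1)^0·(+1)^1 = +1.
v=2: v_2(a)=4, v_2(b)=0; units ≡ 1, 5 (mod 8); ε·ε+αω+βω = 0·0+4·1+0·0 ≡ 0  ⇒  (a,b)_2 = +1.
v=13: a=13^0·(≡11), b=13^1·(≡12) mod 13; (11|13)=-1, (12|13)=+1; (−1)^{0·1·6}·(-1)^1·(+1)^0 = -1.
v=∞: -6146463 < 0 and 40885 > 0  ⇒  (a,b)_∞ = +1.
v=29: a=29^1·(≡17), b=29^0·(≡24) mod 29; (17|29)=-1, (24|29)=+1; (−1)^{1·0·14}·(-1)^0·(+1)^1 = +1.
v=31: a=31^1·(≡13), b=31^0·(≡27) mod 31; (13|31)=-1, (27|31)=-1; (−1)^{1·0·15}·(-1)^0·(-1)^1 = -1.
v=17: a=17^0·(≡3), b=17^1·(≡8) mod 17; (3|17)=-1, (8|17)=+1; (−1)^{0·1·8}·(-1)^1·(+1)^0 = -1.
v=5: a=5^0·(≡3), b=5^1·(≡2) mod 5; (3|5)=-1, (2|5)=-1; (−1)^{0·1·2}·(-1)^1·(-1)^0 = -1.
v=53: a=53^1·(≡28), b=53^0·(≡22) mod 53; (28|53)=+1, (22|53)=-1; (−1)^{1·0·26}·(+1)^0·(-1)^1 = -1.
v=37: a=37^0·(≡31), b=37^1·(≡32) mod 37; (31|37)=-1, (32|37)=-1; (−1)^{0·1·18}·(-1)^1·(-1)^0 = -1.
Ram(-6146463, 40885) = {5, 13, 17, 31, 37, 53}; no ℚ_5-point on the conic.

[5, 13, 17, 31, 37, 53]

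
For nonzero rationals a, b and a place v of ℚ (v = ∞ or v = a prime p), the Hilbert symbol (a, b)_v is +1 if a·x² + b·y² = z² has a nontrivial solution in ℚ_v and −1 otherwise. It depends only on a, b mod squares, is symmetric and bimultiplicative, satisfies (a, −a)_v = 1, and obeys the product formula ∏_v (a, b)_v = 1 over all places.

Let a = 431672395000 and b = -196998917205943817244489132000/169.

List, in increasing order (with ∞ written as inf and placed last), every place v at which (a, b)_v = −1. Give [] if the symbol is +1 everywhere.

(a, b) ≡ (102718, -83230) mod (ℚ^×)²; places V = {2, 3, 5, 7, 11, 13, 23, 29, 41, ∞}.
(a,b)_23: α=1, u≡13; β=2, v≡5 (mod 23); (13|23)=+1, (5|23)=-1; sign (−1)^0·+1^2·-1^1 = -1.
(a,b)_41: α=2, u≡28; β=5, v≡18 (mod 41); (28|41)=-1, (18|41)=+1; sign (−1)^0·-1^5·+1^2 = -1.
(a,b)_5: α=4, u≡2; β=3, v≡1 (mod 5); (2|5)=-1, (1|5)=+1; sign (−1)^0·-1^3·+1^4 = -1.
(a,b)_2: α=3, β=5; u≡7, v≡1 (mod 8); ε(u)ε(v)=1·0, αω(v)=3·0, βω(u)=5·0; sum ≡ 0  ⇒  +1.
(a,b)_7: α=1, u≡2; β=3, v≡5 (mod 7); (2|7)=+1, (5|7)=-1; sign (−1)^1·+1^3·-1^1 = +1.
(a,b)_13: α=0, u≡2; β=-2, v≡1 (mod 13); (2|13)=-1, (1|13)=+1; sign (−1)^0·-1^-2·+1^0 = +1.
(a,b)_29: α=1, u≡5; β=3, v≡23 (mod 29); (5|29)=+1, (23|29)=+1; sign (−1)^0·+1^3·+1^1 = +1.
(a,b)_3: α=0, u≡1; β=8, v≡2 (mod 3); (1|3)=+1, (2|3)=-1; sign (−1)^0·+1^8·-1^0 = +1.
(a,b)_11: α=1, u≡6; β=4, v≡2 (mod 11); (6|11)=-1, (2|11)=-1; sign (−1)^0·-1^4·-1^1 = -1.
(a,b)_∞: sgn(102718)=+, sgn(-83230)=−, so +1.
Ram(102718, -83230) = {5, 11, 23, 41}; no ℚ_5-point on the conic.

[5, 11, 23, 41]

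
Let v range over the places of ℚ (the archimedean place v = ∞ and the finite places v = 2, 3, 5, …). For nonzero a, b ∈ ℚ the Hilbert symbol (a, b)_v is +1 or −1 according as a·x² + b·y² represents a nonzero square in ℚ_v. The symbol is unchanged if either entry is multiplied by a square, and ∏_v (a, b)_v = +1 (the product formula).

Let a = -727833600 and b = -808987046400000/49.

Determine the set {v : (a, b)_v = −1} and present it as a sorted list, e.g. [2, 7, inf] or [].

Mod squares: a ≡ -39, b ≡ -285. Check v ∈ {∞, 2, 3, 5, 7, 13, 19}.
v=∞: -39 < 0 and -285 < 0  ⇒  (a,b)_∞ = -1.
v=3: a=3^7·(≡2), b=3^9·(≡1) mod 3; (2|3)=-1, (1|3)=+1; (−1)^{7·9·1}·(-1)^9·(+1)^7 = +1.
v=2: v_2(a)=10, v_2(b)=12; units ≡ 1, 3 (mod 8); ε·ε+αω+βω = 0·1+10·1+12·0 ≡ 0  ⇒  (a,b)_2 = +1.
v=5: a=5^2·(≡1), b=5^5·(≡3) mod 5; (1|5)=+1, (3|5)=-1; (−1)^{2·5·2}·(+1)^5·(-1)^2 = +1.
v=13: a=13^1·(≡4), b=13^2·(≡10) mod 13; (4|13)=+1, (10|13)=+1; (−1)^{1·2·6}·(+1)^2·(+1)^1 = +1.
v=19: a=19^0·(≡8), b=19^1·(≡1) mod 19; (8|19)=-1, (1|19)=+1; (−1)^{0·1·9}·(-1)^1·(+1)^0 = -1.
v=7: a=7^0·(≡3), b=7^-2·(≡1) mod 7; (3|7)=-1, (1|7)=+1; (−1)^{0·-2·3}·(-1)^-2·(+1)^0 = +1.
|Ram(-39, -285)| = 2, even; anisotropic at {19, ∞}.

[19, inf]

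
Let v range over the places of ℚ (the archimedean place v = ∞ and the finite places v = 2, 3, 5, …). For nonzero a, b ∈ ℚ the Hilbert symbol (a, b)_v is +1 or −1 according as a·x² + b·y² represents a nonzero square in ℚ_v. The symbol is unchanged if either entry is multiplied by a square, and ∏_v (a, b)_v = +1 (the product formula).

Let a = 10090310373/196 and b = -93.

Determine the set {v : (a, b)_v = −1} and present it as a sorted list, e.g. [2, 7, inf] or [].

(a, b) ≡ (124571733, -93) mod (ℚ^×)²; places V = {2, 3, 7, 11, 13, 17, 19, 29, 31, ∞}.
(a,b)_∞: sgn(124571733)=+, sgn(-93)=−, so +1.
(a,b)_29: α=1, u≡21; β=0, v≡23 (mod 29); (21|29)=-1, (23|29)=+1; sign (−1)^0·-1^0·+1^1 = +1.
(a,b)_3: α=5, u≡2; β=1, v≡2 (mod 3); (2|3)=-1, (2|3)=-1; sign (−1)^1·-1^1·-1^5 = -1.
(a,b)_13: α=1, u≡7; β=0, v≡11 (mod 13); (7|13)=-1, (11|13)=-1; sign (−1)^0·-1^0·-1^1 = -1.
(a,b)_2: α=-2, β=0; u≡5, v≡3 (mod 8); ε(u)ε(v)=0·1, αω(v)=-2·1, βω(u)=0·1; sum ≡ 0  ⇒  +1.
(a,b)_7: α=-2, u≡6; β=0, v≡5 (mod 7); (6|7)=-1, (5|7)=-1; sign (−1)^0·-1^0·-1^-2 = +1.
(a,b)_17: α=1, u≡9; β=0, v≡9 (mod 17); (9|17)=+1, (9|17)=+1; sign (−1)^0·+1^0·+1^1 = +1.
(a,b)_19: α=1, u≡4; β=0, v≡2 (mod 19); (4|19)=+1, (2|19)=-1; sign (−1)^0·+1^0·-1^1 = -1.
(a,b)_31: α=1, u≡30; β=1, v≡28 (mod 31); (30|31)=-1, (28|31)=+1; sign (−1)^1·-1^1·+1^1 = +1.
(a,b)_11: α=1, u≡1; β=0, v≡6 (mod 11); (1|11)=+1, (6|11)=-1; sign (−1)^0·+1^0·-1^1 = -1.
|Ram(124571733, -93)| = 4, even; anisotropic at {3, 11, 13, 19}.

[3, 11, 13, 19]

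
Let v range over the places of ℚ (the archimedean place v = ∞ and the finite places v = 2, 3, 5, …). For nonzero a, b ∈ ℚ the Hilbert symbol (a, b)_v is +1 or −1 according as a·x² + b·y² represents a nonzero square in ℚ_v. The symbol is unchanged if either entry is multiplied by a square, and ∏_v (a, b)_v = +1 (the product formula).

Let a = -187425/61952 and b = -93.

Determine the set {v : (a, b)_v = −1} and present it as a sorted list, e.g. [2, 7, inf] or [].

(a, b) ≡ (-34, -93) mod (ℚ^×)²; places V = {2, 3, 5, 7, 11, 17, 31, ∞}.
(a,b)_∞: sgn(-34)=−, sgn(-93)=−, so -1.
(a,b)_31: α=0, u≡20; β=1, v≡28 (mod 31); (20|31)=+1, (28|31)=+1; sign (−1)^0·+1^1·+1^0 = +1.
(a,b)_17: α=1, u≡2; β=0, v≡9 (mod 17); (2|17)=+1, (9|17)=+1; sign (−1)^0·+1^0·+1^1 = +1.
(a,b)_11: α=-2, u≡8; β=0, v≡6 (mod 11); (8|11)=-1, (6|11)=-1; sign (−1)^0·-1^0·-1^-2 = +1.
(a,b)_5: α=2, u≡4; β=0, v≡2 (mod 5); (4|5)=+1, (2|5)=-1; sign (−1)^0·+1^0·-1^2 = +1.
(a,b)_2: α=-9, β=0; u≡7, v≡3 (mod 8); ε(u)ε(v)=1·1, αω(v)=-9·1, βω(u)=0·0; sum ≡ 0  ⇒  +1.
(a,b)_7: α=2, u≡2; β=0, v≡5 (mod 7); (2|7)=+1, (5|7)=-1; sign (−1)^0·+1^0·-1^2 = +1.
(a,b)_3: α=2, u≡2; β=1, v≡2 (mod 3); (2|3)=-1, (2|3)=-1; sign (−1)^0·-1^1·-1^2 = -1.
|Ram(-34, -93)| = 2, even; anisotropic at {3, ∞}.

[3, inf]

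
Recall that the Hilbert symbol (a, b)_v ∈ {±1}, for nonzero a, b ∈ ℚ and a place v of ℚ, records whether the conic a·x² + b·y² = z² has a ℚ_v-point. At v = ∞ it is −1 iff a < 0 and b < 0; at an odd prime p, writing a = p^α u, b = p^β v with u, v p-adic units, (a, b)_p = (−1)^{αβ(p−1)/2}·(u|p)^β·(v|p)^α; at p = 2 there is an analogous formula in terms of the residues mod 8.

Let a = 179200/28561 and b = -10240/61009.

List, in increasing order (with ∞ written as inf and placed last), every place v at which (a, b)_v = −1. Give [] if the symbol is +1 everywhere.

[2, 5]

(a, b) ≡ (7, -10) mod (ℚ^×)²; places V = {2, 5, 7, 13, 19, ∞}.
(a,b)_5: α=2, u≡3; β=1, v≡3 (mod 5); (3|5)=-1, (3|5)=-1; sign (−1)^0·-1^1·-1^2 = -1.
(a,b)_19: α=0, u≡17; β=-2, v≡9 (mod 19); (17|19)=+1, (9|19)=+1; sign (−1)^0·+1^-2·+1^0 = +1.
(a,b)_7: α=1, u≡1; β=0, v≡2 (mod 7); (1|7)=+1, (2|7)=+1; sign (−1)^0·+1^0·+1^1 = +1.
(a,b)_13: α=-4, u≡8; β=-2, v≡3 (mod 13); (8|13)=-1, (3|13)=+1; sign (−1)^0·-1^-2·+1^-4 = +1.
(a,b)_∞: sgn(7)=+, sgn(-10)=−, so +1.
(a,b)_2: α=10, β=11; u≡7, v≡3 (mod 8); ε(u)ε(v)=1·1, αω(v)=10·1, βω(u)=11·0; sum ≡ 1  ⇒  -1.
|Ram(7, -10)| = 2, even; anisotropic at {2, 5}.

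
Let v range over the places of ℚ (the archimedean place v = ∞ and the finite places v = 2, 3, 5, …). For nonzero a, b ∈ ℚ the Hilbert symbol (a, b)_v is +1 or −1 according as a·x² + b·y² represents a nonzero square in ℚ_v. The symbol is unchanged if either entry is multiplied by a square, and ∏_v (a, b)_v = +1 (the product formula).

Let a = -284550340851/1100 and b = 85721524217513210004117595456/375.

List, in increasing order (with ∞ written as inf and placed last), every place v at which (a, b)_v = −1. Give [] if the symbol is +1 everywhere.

[2, 3, 11, 13, 19, 29]

Mod squares: a ≡ -127281, b ≡ 2471235. Check v ∈ {∞, 2, 3, 5, 7, 11, 13, 19, 23, 29}.
v=7: a=7^1·(≡5), b=7^4·(≡2) mod 7; (5|7)=-1, (2|7)=+1; (−1)^{1·4·3}·(-1)^4·(+1)^1 = +1.
v=19: a=19^3·(≡3), b=19^7·(≡15) mod 19; (3|19)=-1, (15|19)=-1; (−1)^{3·7·9}·(-1)^7·(-1)^3 = -1.
v=∞: -127281 < 0 and 2471235 > 0  ⇒  (a,b)_∞ = +1.
v=23: a=23^0·(≡6), b=23^1·(≡2) mod 23; (6|23)=+1, (2|23)=+1; (−1)^{0·1·11}·(+1)^1·(+1)^0 = +1.
v=13: a=13^0·(≡2), b=13^1·(≡10) mod 13; (2|13)=-1, (10|13)=+1; (−1)^{0·1·6}·(-1)^1·(+1)^0 = -1.
v=3: a=3^5·(≡2), b=3^-1·(≡2) mod 3; (2|3)=-1, (2|3)=-1; (−1)^{5·-1·1}·(-1)^-1·(-1)^5 = -1.
v=11: a=11^-1·(≡4), b=11^2·(≡10) mod 11; (4|11)=+1, (10|11)=-1; (−1)^{-1·2·5}·(+1)^2·(-1)^-1 = -1.
v=2: v_2(a)=-2, v_2(b)=6; units ≡ 7, 3 (mod 8); ε·ε+αω+βω = 1·1+-2·1+6·0 ≡ 1  ⇒  (a,b)_2 = -1.
v=5: a=5^-2·(≡1), b=5^-3·(≡2) mod 5; (1|5)=+1, (2|5)=-1; (−1)^{-2·-3·2}·(+1)^-3·(-1)^-2 = +1.
v=29: a=29^3·(≡12), b=29^7·(≡5) mod 29; (12|29)=-1, (5|29)=+1; (−1)^{3·7·14}·(-1)^7·(+1)^3 = -1.
Ram(-127281, 2471235) = {2, 3, 11, 13, 19, 29}; no ℚ_2-point on the conic.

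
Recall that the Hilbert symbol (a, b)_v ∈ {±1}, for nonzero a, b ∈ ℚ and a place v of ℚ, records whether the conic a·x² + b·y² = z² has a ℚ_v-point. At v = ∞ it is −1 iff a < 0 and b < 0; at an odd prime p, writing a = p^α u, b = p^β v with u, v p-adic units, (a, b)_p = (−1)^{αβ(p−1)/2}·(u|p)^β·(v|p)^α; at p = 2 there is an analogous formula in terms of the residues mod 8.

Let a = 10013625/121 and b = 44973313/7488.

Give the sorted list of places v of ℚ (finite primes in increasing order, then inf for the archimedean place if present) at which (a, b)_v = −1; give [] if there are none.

[7, 11, 13, 23, 43, 47]

Mod squares: a ≡ 4945, b ≡ 2023021. Check v ∈ {∞, 2, 3, 5, 7, 11, 13, 17, 23, 43, 47}.
v=11: a=11^-2·(≡6), b=11^1·(≡10) mod 11; (6|11)=-1, (10|11)=-1; (−1)^{-2·1·5}·(-1)^1·(-1)^-2 = -1.
v=5: a=5^3·(≡4), b=5^0·(≡1) mod 5; (4|5)=+1, (1|5)=+1; (−1)^{3·0·2}·(+1)^0·(+1)^3 = +1.
v=17: a=17^0·(≡15), b=17^2·(≡2) mod 17; (15|17)=+1, (2|17)=+1; (−1)^{0·2·8}·(+1)^2·(+1)^0 = +1.
v=43: a=43^1·(≡7), b=43^1·(≡29) mod 43; (7|43)=-1, (29|43)=-1; (−1)^{1·1·21}·(-1)^1·(-1)^1 = -1.
v=7: a=7^0·(≡3), b=7^1·(≡1) mod 7; (3|7)=-1, (1|7)=+1; (−1)^{0·1·3}·(-1)^1·(+1)^0 = -1.
v=2: v_2(a)=0, v_2(b)=-6; units ≡ 1, 5 (mod 8); ε·ε+αω+βω = 0·0+0·1+-6·0 ≡ 0  ⇒  (a,b)_2 = +1.
v=3: a=3^4·(≡1), b=3^-2·(≡1) mod 3; (1|3)=+1, (1|3)=+1; (−1)^{4·-2·1}·(+1)^-2·(+1)^4 = +1.
v=47: a=47^0·(≡45), b=47^1·(≡38) mod 47; (45|47)=-1, (38|47)=-1; (−1)^{0·1·23}·(-1)^1·(-1)^0 = -1.
v=∞: 4945 > 0 and 2023021 > 0  ⇒  (a,b)_∞ = +1.
v=13: a=13^0·(≡6), b=13^-1·(≡2) mod 13; (6|13)=-1, (2|13)=-1; (−1)^{0·-1·6}·(-1)^-1·(-1)^0 = -1.
v=23: a=23^1·(≡9), b=23^0·(≡22) mod 23; (9|23)=+1, (22|23)=-1; (−1)^{1·0·11}·(+1)^0·(-1)^1 = -1.
(4945, 2023021 / ℚ) ramifies at {7, 11, 13, 23, 43, 47}: a division algebra.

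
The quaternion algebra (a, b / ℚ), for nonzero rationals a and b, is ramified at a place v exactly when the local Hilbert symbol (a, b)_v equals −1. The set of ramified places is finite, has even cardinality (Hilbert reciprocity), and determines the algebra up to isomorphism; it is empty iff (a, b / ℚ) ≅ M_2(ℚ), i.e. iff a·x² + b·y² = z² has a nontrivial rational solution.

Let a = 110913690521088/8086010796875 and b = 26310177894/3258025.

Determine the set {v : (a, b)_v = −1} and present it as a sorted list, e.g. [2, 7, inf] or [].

[3, 13]

(a, b) ≡ (858, 6006) mod (ℚ^×)²; places V = {2, 3, 5, 7, 11, 13, 19, 23, ∞}.
(a,b)_13: α=5, u≡12; β=3, v≡8 (mod 13); (12|13)=+1, (8|13)=-1; sign (−1)^0·+1^3·-1^5 = -1.
(a,b)_5: α=-6, u≡3; β=-2, v≡4 (mod 5); (3|5)=-1, (4|5)=+1; sign (−1)^0·-1^-2·+1^-6 = +1.
(a,b)_3: α=5, u≡1; β=1, v≡1 (mod 3); (1|3)=+1, (1|3)=+1; sign (−1)^1·+1^1·+1^5 = -1.
(a,b)_7: α=4, u≡4; β=3, v≡2 (mod 7); (4|7)=+1, (2|7)=+1; sign (−1)^0·+1^3·+1^4 = +1.
(a,b)_19: α=-6, u≡12; β=-4, v≡3 (mod 19); (12|19)=-1, (3|19)=-1; sign (−1)^0·-1^-4·-1^-6 = +1.
(a,b)_11: α=-1, u≡1; β=1, v≡8 (mod 11); (1|11)=+1, (8|11)=-1; sign (−1)^1·+1^1·-1^-1 = +1.
(a,b)_∞: sgn(858)=+, sgn(6006)=+, so +1.
(a,b)_2: α=9, β=1; u≡5, v≡3 (mod 8); ε(u)ε(v)=0·1, αω(v)=9·1, βω(u)=1·1; sum ≡ 0  ⇒  +1.
(a,b)_23: α=0, u≡17; β=2, v≡12 (mod 23); (17|23)=-1, (12|23)=+1; sign (−1)^0·-1^2·+1^0 = +1.
|Ram(858, 6006)| = 2, even; anisotropic at {3, 13}.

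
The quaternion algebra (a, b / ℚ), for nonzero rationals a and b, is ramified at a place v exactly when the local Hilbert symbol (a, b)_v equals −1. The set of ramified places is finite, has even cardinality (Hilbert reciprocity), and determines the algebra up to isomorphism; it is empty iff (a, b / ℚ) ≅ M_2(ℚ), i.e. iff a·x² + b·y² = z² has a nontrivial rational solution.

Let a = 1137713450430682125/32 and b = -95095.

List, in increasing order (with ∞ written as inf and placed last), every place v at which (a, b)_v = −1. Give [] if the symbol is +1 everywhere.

Mod squares: a ≡ 570570, b ≡ -95095. Check v ∈ {∞, 2, 3, 5, 7, 11, 13, 19}.
v=2: v_2(a)=-5, v_2(b)=0; units ≡ 5, 1 (mod 8); ε·ε+αω+βω = 0·0+-5·0+0·1 ≡ 0  ⇒  (a,b)_2 = +1.
v=13: a=13^3·(≡6), b=13^1·(≡4) mod 13; (6|13)=-1, (4|13)=+1; (−1)^{3·1·6}·(-1)^1·(+1)^3 = -1.
v=11: a=11^3·(≡3), b=11^1·(≡1) mod 11; (3|11)=+1, (1|11)=+1; (−1)^{3·1·5}·(+1)^1·(+1)^3 = -1.
v=∞: 570570 > 0 and -95095 < 0  ⇒  (a,b)_∞ = +1.
v=19: a=19^3·(≡2), b=19^1·(≡11) mod 19; (2|19)=-1, (11|19)=+1; (−1)^{3·1·9}·(-1)^1·(+1)^3 = +1.
v=5: a=5^3·(≡1), b=5^1·(≡1) mod 5; (1|5)=+1, (1|5)=+1; (−1)^{3·1·2}·(+1)^1·(+1)^3 = +1.
v=7: a=7^5·(≡2), b=7^1·(≡2) mod 7; (2|7)=+1, (2|7)=+1; (−1)^{5·1·3}·(+1)^1·(+1)^5 = -1.
v=3: a=3^3·(≡2), b=3^0·(≡2) mod 3; (2|3)=-1, (2|3)=-1; (−1)^{3·0·1}·(-1)^0·(-1)^3 = -1.
|Ram(570570, -95095)| = 4, even; anisotropic at {3, 7, 11, 13}.

[3, 7, 11, 13]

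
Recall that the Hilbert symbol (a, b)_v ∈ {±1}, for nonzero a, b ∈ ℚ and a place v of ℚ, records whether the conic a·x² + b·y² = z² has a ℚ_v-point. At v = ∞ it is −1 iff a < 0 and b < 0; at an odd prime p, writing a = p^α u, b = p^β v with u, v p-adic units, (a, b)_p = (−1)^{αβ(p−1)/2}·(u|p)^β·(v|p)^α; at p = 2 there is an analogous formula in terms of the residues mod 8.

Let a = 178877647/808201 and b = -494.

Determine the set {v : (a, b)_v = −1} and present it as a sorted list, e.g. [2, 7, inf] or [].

[13, 19]

Mod squares: a ≡ 247, b ≡ -494. Check v ∈ {∞, 2, 13, 19, 23, 29, 31, 37}.
v=29: a=29^-2·(≡27), b=29^0·(≡28) mod 29; (27|29)=-1, (28|29)=+1; (−1)^{-2·0·14}·(-1)^0·(+1)^-2 = +1.
v=19: a=19^1·(≡10), b=19^1·(≡12) mod 19; (10|19)=-1, (12|19)=-1; (−1)^{1·1·9}·(-1)^1·(-1)^1 = -1.
v=23: a=23^2·(≡5), b=23^0·(≡12) mod 23; (5|23)=-1, (12|23)=+1; (−1)^{2·0·11}·(-1)^0·(+1)^2 = +1.
v=2: v_2(a)=0, v_2(b)=1; units ≡ 7, 1 (mod 8); ε·ε+αω+βω = 1·0+0·0+1·0 ≡ 0  ⇒  (a,b)_2 = +1.
v=13: a=13^1·(≡2), b=13^1·(≡1) mod 13; (2|13)=-1, (1|13)=+1; (−1)^{1·1·6}·(-1)^1·(+1)^1 = -1.
v=31: a=31^-2·(≡13), b=31^0·(≡2) mod 31; (13|31)=-1, (2|31)=+1; (−1)^{-2·0·15}·(-1)^0·(+1)^-2 = +1.
v=∞: 247 > 0 and -494 < 0  ⇒  (a,b)_∞ = +1.
v=37: a=37^2·(≡9), b=37^0·(≡24) mod 37; (9|37)=+1, (24|37)=-1; (−1)^{2·0·18}·(+1)^0·(-1)^2 = +1.
|Ram(247, -494)| = 2, even; anisotropic at {13, 19}.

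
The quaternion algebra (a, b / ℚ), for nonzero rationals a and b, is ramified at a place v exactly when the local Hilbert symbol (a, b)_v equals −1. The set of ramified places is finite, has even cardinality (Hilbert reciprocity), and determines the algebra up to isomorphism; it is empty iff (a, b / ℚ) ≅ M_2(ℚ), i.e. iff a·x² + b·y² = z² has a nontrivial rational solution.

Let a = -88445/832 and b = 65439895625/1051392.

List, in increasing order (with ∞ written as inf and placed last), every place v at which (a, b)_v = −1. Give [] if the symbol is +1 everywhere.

[2, 13]

Mod squares: a ≡ -65, b ≡ 1131. Check v ∈ {∞, 2, 3, 5, 7, 13, 17, 19, 29, 31, 37}.
v=2: v_2(a)=-6, v_2(b)=-8; units ≡ 7, 3 (mod 8); ε·ε+αω+βω = 1·1+-6·1+-8·0 ≡ 1  ⇒  (a,b)_2 = -1.
v=17: a=17^0·(≡11), b=17^2·(≡13) mod 17; (11|17)=-1, (13|17)=+1; (−1)^{0·2·8}·(-1)^2·(+1)^0 = +1.
v=7: a=7^2·(≡6), b=7^0·(≡1) mod 7; (6|7)=-1, (1|7)=+1; (−1)^{2·0·3}·(-1)^0·(+1)^2 = +1.
v=19: a=19^2·(≡9), b=19^0·(≡14) mod 19; (9|19)=+1, (14|19)=-1; (−1)^{2·0·9}·(+1)^0·(-1)^2 = +1.
v=31: a=31^0·(≡19), b=31^2·(≡15) mod 31; (19|31)=+1, (15|31)=-1; (−1)^{0·2·15}·(+1)^2·(-1)^0 = +1.
v=5: a=5^1·(≡3), b=5^4·(≡4) mod 5; (3|5)=-1, (4|5)=+1; (−1)^{1·4·2}·(-1)^4·(+1)^1 = +1.
v=29: a=29^0·(≡22), b=29^1·(≡26) mod 29; (22|29)=+1, (26|29)=-1; (−1)^{0·1·14}·(+1)^1·(-1)^0 = +1.
v=∞: -65 < 0 and 1131 > 0  ⇒  (a,b)_∞ = +1.
v=13: a=13^-1·(≡6), b=13^1·(≡1) mod 13; (6|13)=-1, (1|13)=+1; (−1)^{-1·1·6}·(-1)^1·(+1)^-1 = -1.
v=3: a=3^0·(≡1), b=3^-1·(≡2) mod 3; (1|3)=+1, (2|3)=-1; (−1)^{0·-1·1}·(+1)^-1·(-1)^0 = +1.
v=37: a=37^0·(≡30), b=37^-2·(≡30) mod 37; (30|37)=+1, (30|37)=+1; (−1)^{0·-2·18}·(+1)^-2·(+1)^0 = +1.
Ram(-65, 1131) = {2, 13}; no ℚ_2-point on the conic.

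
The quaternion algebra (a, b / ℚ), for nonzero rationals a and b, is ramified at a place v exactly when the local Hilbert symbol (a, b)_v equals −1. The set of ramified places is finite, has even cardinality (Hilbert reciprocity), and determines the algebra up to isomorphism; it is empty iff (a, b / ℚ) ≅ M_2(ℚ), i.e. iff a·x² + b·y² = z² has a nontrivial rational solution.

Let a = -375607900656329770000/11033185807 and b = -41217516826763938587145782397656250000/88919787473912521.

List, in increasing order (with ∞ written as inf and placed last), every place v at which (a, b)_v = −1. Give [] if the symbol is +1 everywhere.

[11, 13, 31, inf]

(a, b) ≡ (-1272271, -1105) mod (ℚ^×)²; places V = {2, 5, 7, 11, 13, 17, 29, 31, 37, 41, ∞}.
(a,b)_31: α=1, u≡6; β=2, v≡30 (mod 31); (6|31)=-1, (30|31)=-1; sign (−1)^0·-1^2·-1^1 = -1.
(a,b)_41: α=1, u≡34; β=2, v≡21 (mod 41); (34|41)=-1, (21|41)=+1; sign (−1)^0·-1^2·+1^1 = +1.
(a,b)_13: α=3, u≡3; β=5, v≡7 (mod 13); (3|13)=+1, (7|13)=-1; sign (−1)^0·+1^5·-1^3 = -1.
(a,b)_2: α=4, β=4; u≡1, v≡7 (mod 8); ε(u)ε(v)=0·1, αω(v)=4·0, βω(u)=4·0; sum ≡ 0  ⇒  +1.
(a,b)_11: α=5, u≡5; β=8, v≡10 (mod 11); (5|11)=+1, (10|11)=-1; sign (−1)^0·+1^8·-1^5 = -1.
(a,b)_5: α=4, u≡4; β=11, v≡1 (mod 5); (4|5)=+1, (1|5)=+1; sign (−1)^0·+1^11·+1^4 = +1.
(a,b)_7: α=-1, u≡1; β=-2, v≡2 (mod 7); (1|7)=+1, (2|7)=+1; sign (−1)^0·+1^-2·+1^-1 = +1.
(a,b)_17: α=4, u≡2; β=7, v≡7 (mod 17); (2|17)=+1, (7|17)=-1; sign (−1)^0·+1^7·-1^4 = +1.
(a,b)_29: α=-2, u≡21; β=-4, v≡15 (mod 29); (21|29)=-1, (15|29)=-1; sign (−1)^0·-1^-4·-1^-2 = +1.
(a,b)_∞: sgn(-1272271)=−, sgn(-1105)=−, so -1.
(a,b)_37: α=-4, u≡25; β=-6, v≡20 (mod 37); (25|37)=+1, (20|37)=-1; sign (−1)^0·+1^-6·-1^-4 = +1.
(-1272271, -1105 / ℚ) ramifies at {11, 13, 31, ∞}: a division algebra.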